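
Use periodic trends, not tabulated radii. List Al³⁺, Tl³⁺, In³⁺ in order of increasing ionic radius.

Al³⁺ < In³⁺ < Tl³⁺

All are in the same group with charge +3. Radius grows down the group as n (the outermost shell) increases.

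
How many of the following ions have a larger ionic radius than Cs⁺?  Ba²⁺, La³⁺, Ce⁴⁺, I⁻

1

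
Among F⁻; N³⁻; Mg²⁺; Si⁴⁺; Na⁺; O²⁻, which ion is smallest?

Si⁴⁺

Each ion has 10 electrons. The ranking follows nuclear charge in reverse — greater Z gives a smaller radius. Si⁴⁺ (Z=14), Mg²⁺ (Z=12), Na⁺ (Z=11), F⁻ (Z=9), O²⁻ (Z=8), N³⁻ (Z=7).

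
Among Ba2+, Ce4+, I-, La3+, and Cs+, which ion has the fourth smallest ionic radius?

Isoelectronic series (54 e⁻ each). Size is set by nuclear charge: more protons means a smaller ion. Ce4+ (Z=58), La3+ (Z=57), Ba2+ (Z=56), Cs+ (Z=55), I- (Z=53).
Ordering: Ce4+ < La3+ < Ba2+ < Cs+ < I-. The fourth smallest is Cs+.

Cs+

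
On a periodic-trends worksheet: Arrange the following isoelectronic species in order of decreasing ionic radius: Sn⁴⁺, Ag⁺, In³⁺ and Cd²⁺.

Ag⁺ > Cd²⁺ > In³⁺ > Sn⁴⁺

Each ion has 46 electrons. The ranking follows nuclear charge in reverse — greater Z gives a smaller radius. Sn⁴⁺ (Z=50), In³⁺ (Z=49), Cd²⁺ (Z=48), Ag⁺ (Z=47).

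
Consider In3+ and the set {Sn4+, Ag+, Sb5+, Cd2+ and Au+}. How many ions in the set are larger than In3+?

Electron counts and nuclear charges: Sb5+: 46 e⁻, Z=51, Sn4+: 46 e⁻, Z=50, In3+: 46 e⁻, Z=49, Cd2+: 46 e⁻, Z=48, Ag+: 46 e⁻, Z=47, Au+: 78 e⁻, Z=79. Sb5+ < Sn4+ (both 46 e⁻, Z=51>50); Sn4+ < In3+ (isoelectronic, higher Z=50 is smaller); In3+ < Cd2+ (isoelectronic, higher Z=49 is smaller); Cd2+ < Ag+ (both 46 e⁻, Z=48>47); Ag+ < Au+ (same group, period 5 vs 6).
Placing each against In3+: smaller — Sb5+, Sn4+; larger — Cd2+, Ag+, Au+. So 3 are larger.

3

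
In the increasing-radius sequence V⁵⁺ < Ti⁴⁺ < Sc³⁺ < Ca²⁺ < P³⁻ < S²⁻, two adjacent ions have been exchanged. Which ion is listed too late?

The pair P³⁻, S²⁻ is the wrong way round — S²⁻ and P³⁻ share 18 electrons; the higher nuclear charge on S (Z=16) contracts it more, so S²⁻ < P³⁻. All other adjacent pairs agree with periodic trends, so S²⁻ is the misplaced ion.

S²⁻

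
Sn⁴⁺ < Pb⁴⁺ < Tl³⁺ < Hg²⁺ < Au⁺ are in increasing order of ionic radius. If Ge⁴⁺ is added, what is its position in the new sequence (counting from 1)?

1

First list Z and electron count for each: Ge⁴⁺ has 28 e⁻ (Z=32), Sn⁴⁺ has 46 e⁻ (Z=50), Pb⁴⁺ has 78 e⁻ (Z=82), Tl³⁺ has 78 e⁻ (Z=81), Hg²⁺ has 78 e⁻ (Z=80), Au⁺ has 78 e⁻ (Z=79). Ge⁴⁺ < Sn⁴⁺ (same group, 1 shell fewer); Sn⁴⁺ < Pb⁴⁺ (same group, 1 shell fewer); Pb⁴⁺ < Tl³⁺ (isoelectronic, higher Z=82 is smaller); Tl³⁺ < Hg²⁺ (isoelectronic, higher Z=81 is smaller); Hg²⁺ < Au⁺ (both 78 e⁻, Z=80>79).
The complete sequence is Ge⁴⁺ < Sn⁴⁺ < Pb⁴⁺ < Tl³⁺ < Hg²⁺ < Au⁺. Ge⁴⁺ sits at position 1.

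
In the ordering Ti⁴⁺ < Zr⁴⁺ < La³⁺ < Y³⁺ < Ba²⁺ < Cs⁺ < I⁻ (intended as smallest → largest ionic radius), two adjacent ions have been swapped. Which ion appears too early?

Compare adjacent ions: same group and charge — period 5 sits above period 6, so Y³⁺ is smaller — yet in this increasing list La³⁺ sits before Y³⁺. Nothing else is reversed, so La³⁺ should move one place to the right.

La³⁺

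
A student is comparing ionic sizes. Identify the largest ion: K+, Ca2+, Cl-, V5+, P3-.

P3-

Isoelectronic series (18 e⁻ each). Size is set by nuclear charge: more protons means a smaller ion. V5+ (Z=23), Ca2+ (Z=20), K+ (Z=19), Cl- (Z=17), P3- (Z=15).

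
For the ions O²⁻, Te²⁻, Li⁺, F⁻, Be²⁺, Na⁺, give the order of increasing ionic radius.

Be²⁺ < Li⁺ < Na⁺ < F⁻ < O²⁻ < Te²⁻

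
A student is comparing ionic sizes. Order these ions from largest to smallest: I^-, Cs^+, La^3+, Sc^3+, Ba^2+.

I^- > Cs^+ > Ba^2+ > La^3+ > Sc^3+

Tabulating Z and e⁻: Sc^3+: 18 e⁻, Z=21, La^3+: 54 e⁻, Z=57, Ba^2+: 54 e⁻, Z=56, Cs^+: 54 e⁻, Z=55, I^-: 54 e⁻, Z=53. Sc^3+ < La^3+ (same group, 2 shells fewer); La^3+ < Ba^2+ (isoelectronic, higher Z=57 is smaller); Ba^2+ < Cs^+ (isoelectronic, higher Z=56 is smaller); Cs^+ < I^- (both 54 e⁻, Z=55>53).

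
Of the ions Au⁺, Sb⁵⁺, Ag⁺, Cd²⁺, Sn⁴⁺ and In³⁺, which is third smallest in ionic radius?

In³⁺

First list Z and electron count for each: Sb⁵⁺ has 46 e⁻ (Z=51), Sn⁴⁺ has 46 e⁻ (Z=50), In³⁺ has 46 e⁻ (Z=49), Cd²⁺ has 46 e⁻ (Z=48), Ag⁺ has 46 e⁻ (Z=47), Au⁺ has 78 e⁻ (Z=79). Sb⁵⁺ < Sn⁴⁺ (both 46 e⁻, Z=51>50); Sn⁴⁺ < In³⁺ (isoelectronic, higher Z=50 is smaller); In³⁺ < Cd²⁺ (both 46 e⁻, Z=49>48); Cd²⁺ < Ag⁺ (both 46 e⁻, Z=48>47); Ag⁺ < Au⁺ (same group, period 5 vs 6).
Full ascending order: Sb⁵⁺ < Sn⁴⁺ < In³⁺ < Cd²⁺ < Ag⁺ < Au⁺. Counting from the smallest, position 3 is In³⁺.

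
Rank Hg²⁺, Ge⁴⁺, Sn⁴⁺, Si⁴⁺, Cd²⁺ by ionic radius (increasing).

First list Z and electron count for each: Si⁴⁺: 10 e⁻, Z=14, Ge⁴⁺: 28 e⁻, Z=32, Sn⁴⁺: 46 e⁻, Z=50, Cd²⁺: 46 e⁻, Z=48, Hg²⁺: 78 e⁻, Z=80. Si⁴⁺ < Ge⁴⁺ (same group, period 3 vs 4); Ge⁴⁺ < Sn⁴⁺ (same group, 1 shell fewer); Sn⁴⁺ < Cd²⁺ (isoelectronic, higher Z=50 is smaller); Cd²⁺ < Hg²⁺ (same group, period 5 vs 6).

Si⁴⁺ < Ge⁴⁺ < Sn⁴⁺ < Cd²⁺ < Hg²⁺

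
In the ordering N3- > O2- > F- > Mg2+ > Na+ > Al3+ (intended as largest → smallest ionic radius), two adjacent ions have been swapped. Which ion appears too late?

Check each adjacent pair. Mg2+ and Na+ are reversed: Mg2+ and Na+ share 10 electrons; the higher nuclear charge on Mg (Z=12) contracts it more, so Mg2+ < Na+. No other neighbouring pair contradicts the periodic trends, so Na+ is the ion listed too late.

Na+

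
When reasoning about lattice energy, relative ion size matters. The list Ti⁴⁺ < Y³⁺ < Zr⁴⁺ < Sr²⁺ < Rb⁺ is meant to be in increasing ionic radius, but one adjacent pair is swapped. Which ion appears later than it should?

Zr⁴⁺

Compare adjacent ions: they are isoelectronic (36 e⁻) and Zr has more protons than Y (40 vs 39), making Zr⁴⁺ smaller — yet in this increasing list Y³⁺ sits before Zr⁴⁺. Nothing else is reversed, so Zr⁴⁺ should move one place to the left.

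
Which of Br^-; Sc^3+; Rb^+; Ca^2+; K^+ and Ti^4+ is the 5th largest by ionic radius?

Work out protons and electrons: Ti^4+ (Z=22, 18 e⁻), Sc^3+ (Z=21, 18 e⁻), Ca^2+ (Z=20, 18 e⁻), K^+ (Z=19, 18 e⁻), Rb^+ (Z=37, 36 e⁻), Br^- (Z=35, 36 e⁻). Ti^4+ < Sc^3+ (both 18 e⁻, Z=22>21); Sc^3+ < Ca^2+ (both 18 e⁻, Z=21>20); Ca^2+ < K^+ (both 18 e⁻, Z=20>19); K^+ < Rb^+ (same group, period 4 vs 5); Rb^+ < Br^- (isoelectronic, higher Z=37 is smaller).
Ordering: Ti^4+ < Sc^3+ < Ca^2+ < K^+ < Rb^+ < Br^-. The 5th largest is Sc^3+.

Sc^3+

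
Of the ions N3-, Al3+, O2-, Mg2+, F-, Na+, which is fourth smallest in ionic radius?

F-

Each ion has 10 electrons. The ranking follows nuclear charge in reverse — greater Z gives a smaller radius. Al3+ (Z=13), Mg2+ (Z=12), Na+ (Z=11), F- (Z=9), O2- (Z=8), N3- (Z=7).
That gives Al3+ < Mg2+ < Na+ < F- < O2- < N3-. From the smallest end, number 4 is F-.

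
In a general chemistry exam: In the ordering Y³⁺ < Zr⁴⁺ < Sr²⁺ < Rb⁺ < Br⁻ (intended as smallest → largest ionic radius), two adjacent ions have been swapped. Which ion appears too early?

The pair Y³⁺, Zr⁴⁺ is the wrong way round — they are isoelectronic (36 e⁻) and Zr has more protons than Y (40 vs 39), making Zr⁴⁺ smaller. All other adjacent pairs agree with periodic trends, so Y³⁺ is the misplaced ion.

Y³⁺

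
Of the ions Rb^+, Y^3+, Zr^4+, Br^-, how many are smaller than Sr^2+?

2

Isoelectronic series (36 e⁻ each). Size is set by nuclear charge: more protons means a smaller ion. Zr^4+ (Z=40), Y^3+ (Z=39), Sr^2+ (Z=38), Rb^+ (Z=37), Br^- (Z=35).
Ordering all of them (including Sr^2+) by radius gives Zr^4+ < Y^3+ < Sr^2+ < Rb^+ < Br^-. So 2 are smaller.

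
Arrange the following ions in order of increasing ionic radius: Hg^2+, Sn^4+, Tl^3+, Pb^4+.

Sn^4+ < Pb^4+ < Tl^3+ < Hg^2+

Work out protons and electrons: Sn^4+: 46 e⁻, Z=50, Pb^4+: 78 e⁻, Z=82, Tl^3+: 78 e⁻, Z=81, Hg^2+: 78 e⁻, Z=80. Sn^4+ < Pb^4+ (same group, period 5 vs 6); Pb^4+ < Tl^3+ (both 78 e⁻, Z=82>81); Tl^3+ < Hg^2+ (isoelectronic, higher Z=81 is smaller).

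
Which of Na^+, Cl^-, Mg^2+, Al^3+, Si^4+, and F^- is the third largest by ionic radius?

Si^4+ has 10 e⁻ (Z=14), Al^3+ has 10 e⁻ (Z=13), Mg^2+ has 10 e⁻ (Z=12), Na^+ has 10 e⁻ (Z=11), F^- has 10 e⁻ (Z=9), Cl^- has 18 e⁻ (Z=17). Si^4+ < Al^3+ (both 10 e⁻, Z=14>13); Al^3+ < Mg^2+ (both 10 e⁻, Z=13>12); Mg^2+ < Na^+ (isoelectronic, higher Z=12 is smaller); Na^+ < F^- (isoelectronic, higher Z=11 is smaller); F^- < Cl^- (same group, period 2 vs 3).
So the order is Si^4+ < Al^3+ < Mg^2+ < Na^+ < F^- < Cl^-; the 3rd-largest ion is Na^+.

Na^+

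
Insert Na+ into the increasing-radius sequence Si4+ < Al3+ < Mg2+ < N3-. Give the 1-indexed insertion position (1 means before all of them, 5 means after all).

4

Each ion has 10 electrons. The ranking follows nuclear charge in reverse — greater Z gives a smaller radius. Si4+ (Z=14), Al3+ (Z=13), Mg2+ (Z=12), Na+ (Z=11), N3- (Z=7).
Merged order: Si4+ < Al3+ < Mg2+ < Na+ < N3- — Na+ is number 4.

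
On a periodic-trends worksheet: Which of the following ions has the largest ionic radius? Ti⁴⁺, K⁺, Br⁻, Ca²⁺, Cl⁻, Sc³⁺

Br⁻

Tabulating Z and e⁻: Ti⁴⁺ (Z=22, 18 e⁻), Sc³⁺ (Z=21, 18 e⁻), Ca²⁺ (Z=20, 18 e⁻), K⁺ (Z=19, 18 e⁻), Cl⁻ (Z=17, 18 e⁻), Br⁻ (Z=35, 36 e⁻). Ti⁴⁺ < Sc³⁺ (isoelectronic, higher Z=22 is smaller); Sc³⁺ < Ca²⁺ (isoelectronic, higher Z=21 is smaller); Ca²⁺ < K⁺ (both 18 e⁻, Z=20>19); K⁺ < Cl⁻ (both 18 e⁻, Z=19>17); Cl⁻ < Br⁻ (same group, period 3 vs 4).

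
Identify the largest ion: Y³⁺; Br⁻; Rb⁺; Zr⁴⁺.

Each ion has 36 electrons. The ranking follows nuclear charge in reverse — greater Z gives a smaller radius. Zr⁴⁺ (Z=40), Y³⁺ (Z=39), Rb⁺ (Z=37), Br⁻ (Z=35).

Br⁻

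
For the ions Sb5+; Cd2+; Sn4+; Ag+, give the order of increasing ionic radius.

Sb5+ < Sn4+ < Cd2+ < Ag+

These species are isoelectronic with 46 electrons. The only difference is the number of protons: Sb5+ (Z=51), Sn4+ (Z=50), Cd2+ (Z=48), Ag+ (Z=47). The strongest nuclear pull (Sb5+) gives the smallest ion.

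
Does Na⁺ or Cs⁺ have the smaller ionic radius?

Na⁺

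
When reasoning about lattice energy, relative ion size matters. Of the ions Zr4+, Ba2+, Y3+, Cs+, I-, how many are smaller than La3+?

First list Z and electron count for each: Zr4+ (Z=40, 36 e⁻), Y3+ (Z=39, 36 e⁻), La3+ (Z=57, 54 e⁻), Ba2+ (Z=56, 54 e⁻), Cs+ (Z=55, 54 e⁻), I- (Z=53, 54 e⁻). Zr4+ < Y3+ (both 36 e⁻, Z=40>39); Y3+ < La3+ (same group, 1 shell fewer); La3+ < Ba2+ (isoelectronic, higher Z=57 is smaller); Ba2+ < Cs+ (both 54 e⁻, Z=56>55); Cs+ < I- (isoelectronic, higher Z=55 is smaller).
Relative to La3+, the ions that are smaller are Zr4+, Y3+. Count: 2.

2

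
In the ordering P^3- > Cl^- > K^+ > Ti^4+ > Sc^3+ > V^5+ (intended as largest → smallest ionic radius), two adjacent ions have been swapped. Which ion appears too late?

Sc^3+

Compare adjacent ions: they are isoelectronic (18 e⁻) and Ti has more protons than Sc (22 vs 21), making Ti^4+ smaller — yet in this decreasing list Ti^4+ sits before Sc^3+. Nothing else is reversed, so Sc^3+ should move one place to the left.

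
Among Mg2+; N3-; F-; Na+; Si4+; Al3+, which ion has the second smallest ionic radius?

Al3+

All of these have 10 electrons (isoelectronic). With the same electron cloud, the ion with the most protons pulls it in tightest. Nuclear charges: Si4+ (Z=14), Al3+ (Z=13), Mg2+ (Z=12), Na+ (Z=11), F- (Z=9), N3- (Z=7). Highest Z is smallest.
That gives Si4+ < Al3+ < Mg2+ < Na+ < F- < N3-. From the smallest end, number 2 is Al3+.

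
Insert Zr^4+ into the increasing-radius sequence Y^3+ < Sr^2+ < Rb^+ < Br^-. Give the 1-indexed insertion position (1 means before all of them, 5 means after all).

1

These species are isoelectronic with 36 electrons. The only difference is the number of protons: Zr^4+ (Z=40), Y^3+ (Z=39), Sr^2+ (Z=38), Rb^+ (Z=37), Br^- (Z=35). The strongest nuclear pull (Zr^4+) gives the smallest ion.
With Zr^4+ included the full order is Zr^4+ < Y^3+ < Sr^2+ < Rb^+ < Br^-, so it takes position 1.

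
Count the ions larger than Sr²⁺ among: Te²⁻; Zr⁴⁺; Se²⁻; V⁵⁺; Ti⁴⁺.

2

Work out protons and electrons: V⁵⁺ has 18 e⁻ (Z=23), Ti⁴⁺ has 18 e⁻ (Z=22), Zr⁴⁺ has 36 e⁻ (Z=40), Sr²⁺ has 36 e⁻ (Z=38), Se²⁻ has 36 e⁻ (Z=34), Te²⁻ has 54 e⁻ (Z=52). V⁵⁺ < Ti⁴⁺ (isoelectronic, higher Z=23 is smaller); Ti⁴⁺ < Zr⁴⁺ (same group, 1 shell fewer); Zr⁴⁺ < Sr²⁺ (both 36 e⁻, Z=40>38); Sr²⁺ < Se²⁻ (isoelectronic, higher Z=38 is smaller); Se²⁻ < Te²⁻ (same group, period 4 vs 5).
Relative to Sr²⁺, the ions that are larger are Se²⁻, Te²⁻. Count: 2.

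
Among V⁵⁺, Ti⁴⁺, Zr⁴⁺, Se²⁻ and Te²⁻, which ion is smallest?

First list Z and electron count for each: V⁵⁺ has 18 e⁻ (Z=23), Ti⁴⁺ has 18 e⁻ (Z=22), Zr⁴⁺ has 36 e⁻ (Z=40), Se²⁻ has 36 e⁻ (Z=34), Te²⁻ has 54 e⁻ (Z=52). V⁵⁺ < Ti⁴⁺ (isoelectronic, higher Z=23 is smaller); Ti⁴⁺ < Zr⁴⁺ (same group, 1 shell fewer); Zr⁴⁺ < Se²⁻ (both 36 e⁻, Z=40>34); Se²⁻ < Te²⁻ (same group, period 4 vs 5).

V⁵⁺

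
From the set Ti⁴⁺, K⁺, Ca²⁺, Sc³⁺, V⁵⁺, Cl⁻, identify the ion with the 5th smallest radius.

K⁺

Isoelectronic series (18 e⁻ each). Size is set by nuclear charge: more protons means a smaller ion. V⁵⁺ (Z=23), Ti⁴⁺ (Z=22), Sc³⁺ (Z=21), Ca²⁺ (Z=20), K⁺ (Z=19), Cl⁻ (Z=17).
Full ascending order: V⁵⁺ < Ti⁴⁺ < Sc³⁺ < Ca²⁺ < K⁺ < Cl⁻. Counting from the smallest, position 5 is K⁺.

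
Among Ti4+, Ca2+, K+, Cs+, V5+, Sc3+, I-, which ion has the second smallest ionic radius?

Work out protons and electrons: V5+ (Z=23, 18 e⁻), Ti4+ (Z=22, 18 e⁻), Sc3+ (Z=21, 18 e⁻), Ca2+ (Z=20, 18 e⁻), K+ (Z=19, 18 e⁻), Cs+ (Z=55, 54 e⁻), I- (Z=53, 54 e⁻). V5+ < Ti4+ (both 18 e⁻, Z=23>22); Ti4+ < Sc3+ (isoelectronic, higher Z=22 is smaller); Sc3+ < Ca2+ (both 18 e⁻, Z=21>20); Ca2+ < K+ (both 18 e⁻, Z=20>19); K+ < Cs+ (same group, period 4 vs 6); Cs+ < I- (isoelectronic, higher Z=55 is smaller).
Full ascending order: V5+ < Ti4+ < Sc3+ < Ca2+ < K+ < Cs+ < I-. Counting from the smallest, position 2 is Ti4+.

Ti4+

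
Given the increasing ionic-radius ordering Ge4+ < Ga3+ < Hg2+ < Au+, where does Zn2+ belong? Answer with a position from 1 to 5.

First list Z and electron count for each: Ge4+ has 28 e⁻ (Z=32), Ga3+ has 28 e⁻ (Z=31), Zn2+ has 28 e⁻ (Z=30), Hg2+ has 78 e⁻ (Z=80), Au+ has 78 e⁻ (Z=79). Ge4+ < Ga3+ (both 28 e⁻, Z=32>31); Ga3+ < Zn2+ (both 28 e⁻, Z=31>30); Zn2+ < Hg2+ (same group, 2 shells fewer); Hg2+ < Au+ (isoelectronic, higher Z=80 is smaller).
Putting Zn2+ in gives Ge4+ < Ga3+ < Zn2+ < Hg2+ < Au+; it lands at slot 3.

3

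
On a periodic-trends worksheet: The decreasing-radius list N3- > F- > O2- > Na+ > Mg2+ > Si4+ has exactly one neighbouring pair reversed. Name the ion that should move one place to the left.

O2-

Check each adjacent pair. F- and O2- are reversed: both have 10 electrons but Z(F)=9 > Z(O)=8, so F- should be the smaller of the two. No other neighbouring pair contradicts the periodic trends, so O2- is the ion listed too late.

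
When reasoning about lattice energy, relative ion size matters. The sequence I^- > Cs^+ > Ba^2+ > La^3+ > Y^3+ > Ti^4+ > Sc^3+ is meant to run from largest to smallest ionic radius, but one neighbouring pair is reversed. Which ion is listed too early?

Ti^4+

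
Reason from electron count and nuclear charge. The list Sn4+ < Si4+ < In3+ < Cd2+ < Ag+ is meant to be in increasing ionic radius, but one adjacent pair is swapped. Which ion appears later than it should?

Compare adjacent ions: Si4+ and Sn4+ are in one column with the same charge; the lighter period-3 ion has 2 fewer shells and is smaller — yet in this increasing list Sn4+ sits before Si4+. Nothing else is reversed, so Si4+ should move one place to the left.

Si4+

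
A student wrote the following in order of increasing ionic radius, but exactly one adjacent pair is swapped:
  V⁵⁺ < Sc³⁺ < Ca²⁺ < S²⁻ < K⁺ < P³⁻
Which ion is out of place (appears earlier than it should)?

S²⁻

Compare adjacent ions: both have 18 electrons but Z(K)=19 > Z(S)=16, so K⁺ should be the smaller of the two — yet in this increasing list S²⁻ sits before K⁺. Nothing else is reversed, so S²⁻ should move one place to the right.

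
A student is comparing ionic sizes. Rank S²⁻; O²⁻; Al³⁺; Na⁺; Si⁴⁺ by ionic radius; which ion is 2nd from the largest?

Si⁴⁺ (Z=14, 10 e⁻), Al³⁺ (Z=13, 10 e⁻), Na⁺ (Z=11, 10 e⁻), O²⁻ (Z=8, 10 e⁻), S²⁻ (Z=16, 18 e⁻). Si⁴⁺ < Al³⁺ (isoelectronic, higher Z=14 is smaller); Al³⁺ < Na⁺ (both 10 e⁻, Z=13>11); Na⁺ < O²⁻ (both 10 e⁻, Z=11>8); O²⁻ < S²⁻ (same group, 1 shell fewer).
Full ascending order: Si⁴⁺ < Al³⁺ < Na⁺ < O²⁻ < S²⁻. Counting from the largest, position 2 is O²⁻.

O²⁻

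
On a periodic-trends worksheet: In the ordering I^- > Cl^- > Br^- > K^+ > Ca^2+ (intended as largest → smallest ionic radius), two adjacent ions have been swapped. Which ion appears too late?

Scanning neighbour by neighbour, only Cl^-/Br^- violates a trend: same group and charge — period 3 sits above period 4, so Cl^- is smaller. That makes Br^- the one sitting a position late relative to where it belongs.

Br^-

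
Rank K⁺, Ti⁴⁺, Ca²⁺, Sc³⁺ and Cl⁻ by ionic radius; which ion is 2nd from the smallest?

Isoelectronic series (18 e⁻ each). Size is set by nuclear charge: more protons means a smaller ion. Ti⁴⁺ (Z=22), Sc³⁺ (Z=21), Ca²⁺ (Z=20), K⁺ (Z=19), Cl⁻ (Z=17).
Ordering: Ti⁴⁺ < Sc³⁺ < Ca²⁺ < K⁺ < Cl⁻. The 2nd smallest is Sc³⁺.

Sc³⁺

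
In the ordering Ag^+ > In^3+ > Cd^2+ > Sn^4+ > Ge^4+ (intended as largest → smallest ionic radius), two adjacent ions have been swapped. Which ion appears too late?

Cd^2+

Compare adjacent ions: In^3+ and Cd^2+ share 46 electrons; the higher nuclear charge on In (Z=49) contracts it more, so In^3+ < Cd^2+ — yet in this decreasing list In^3+ sits before Cd^2+. Nothing else is reversed, so Cd^2+ should move one place to the left.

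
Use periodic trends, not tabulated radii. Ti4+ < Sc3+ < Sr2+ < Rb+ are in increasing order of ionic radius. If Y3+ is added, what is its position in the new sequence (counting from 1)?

3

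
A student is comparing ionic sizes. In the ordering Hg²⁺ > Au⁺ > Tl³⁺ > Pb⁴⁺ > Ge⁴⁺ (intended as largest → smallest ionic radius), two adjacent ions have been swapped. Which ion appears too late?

Au⁺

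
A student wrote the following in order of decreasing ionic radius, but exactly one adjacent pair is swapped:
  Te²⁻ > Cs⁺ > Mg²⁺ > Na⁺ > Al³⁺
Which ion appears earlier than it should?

Mg²⁺

The pair Mg²⁺, Na⁺ is the wrong way round — Mg²⁺ and Na⁺ share 10 electrons; the higher nuclear charge on Mg (Z=12) contracts it more, so Mg²⁺ < Na⁺. All other adjacent pairs agree with periodic trends, so Mg²⁺ is the misplaced ion.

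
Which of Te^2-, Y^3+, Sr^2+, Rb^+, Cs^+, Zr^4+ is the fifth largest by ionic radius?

Electron counts and nuclear charges: Zr^4+ (Z=40, 36 e⁻), Y^3+ (Z=39, 36 e⁻), Sr^2+ (Z=38, 36 e⁻), Rb^+ (Z=37, 36 e⁻), Cs^+ (Z=55, 54 e⁻), Te^2- (Z=52, 54 e⁻). Zr^4+ < Y^3+ (both 36 e⁻, Z=40>39); Y^3+ < Sr^2+ (isoelectronic, higher Z=39 is smaller); Sr^2+ < Rb^+ (both 36 e⁻, Z=38>37); Rb^+ < Cs^+ (same group, period 5 vs 6); Cs^+ < Te^2- (isoelectronic, higher Z=55 is smaller).
Full ascending order: Zr^4+ < Y^3+ < Sr^2+ < Rb^+ < Cs^+ < Te^2-. Counting from the largest, position 5 is Y^3+.

Y^3+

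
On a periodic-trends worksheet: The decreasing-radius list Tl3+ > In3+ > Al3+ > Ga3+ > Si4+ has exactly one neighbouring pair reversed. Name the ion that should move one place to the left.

Ga3+

Scanning neighbour by neighbour, only Al3+/Ga3+ violates a trend: same group and charge — period 3 sits above period 4, so Al3+ is smaller. That makes Ga3+ the one sitting a position late relative to where it belongs.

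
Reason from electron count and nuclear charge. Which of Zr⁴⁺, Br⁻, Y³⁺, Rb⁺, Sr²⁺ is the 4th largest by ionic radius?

All of these have 36 electrons (isoelectronic). With the same electron cloud, the ion with the most protons pulls it in tightest. Nuclear charges: Zr⁴⁺ (Z=40), Y³⁺ (Z=39), Sr²⁺ (Z=38), Rb⁺ (Z=37), Br⁻ (Z=35). Highest Z is smallest.
That gives Zr⁴⁺ < Y³⁺ < Sr²⁺ < Rb⁺ < Br⁻. From the largest end, number 4 is Y³⁺.

Y³⁺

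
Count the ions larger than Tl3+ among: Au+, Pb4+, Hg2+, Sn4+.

Sn4+ (Z=50, 46 e⁻), Pb4+ (Z=82, 78 e⁻), Tl3+ (Z=81, 78 e⁻), Hg2+ (Z=80, 78 e⁻), Au+ (Z=79, 78 e⁻). Sn4+ < Pb4+ (same group, 1 shell fewer); Pb4+ < Tl3+ (both 78 e⁻, Z=82>81); Tl3+ < Hg2+ (isoelectronic, higher Z=81 is smaller); Hg2+ < Au+ (both 78 e⁻, Z=80>79).
Relative to Tl3+, the ions that are larger are Hg2+, Au+. That's 2.

2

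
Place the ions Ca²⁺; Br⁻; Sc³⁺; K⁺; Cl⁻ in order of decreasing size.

Br⁻ > Cl⁻ > K⁺ > Ca²⁺ > Sc³⁺

Electron counts and nuclear charges: Sc³⁺ has 18 e⁻ (Z=21), Ca²⁺ has 18 e⁻ (Z=20), K⁺ has 18 e⁻ (Z=19), Cl⁻ has 18 e⁻ (Z=17), Br⁻ has 36 e⁻ (Z=35). Sc³⁺ < Ca²⁺ (both 18 e⁻, Z=21>20); Ca²⁺ < K⁺ (both 18 e⁻, Z=20>19); K⁺ < Cl⁻ (both 18 e⁻, Z=19>17); Cl⁻ < Br⁻ (same group, 1 shell fewer).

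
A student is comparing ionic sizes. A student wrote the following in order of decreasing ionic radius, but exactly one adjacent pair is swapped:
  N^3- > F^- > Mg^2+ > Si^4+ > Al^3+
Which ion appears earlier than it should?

Si^4+

Compare adjacent ions: both have 10 electrons but Z(Si)=14 > Z(Al)=13, so Si^4+ should be the smaller of the two — yet in this decreasing list Si^4+ sits before Al^3+. Nothing else is reversed, so Si^4+ should move one place to the right.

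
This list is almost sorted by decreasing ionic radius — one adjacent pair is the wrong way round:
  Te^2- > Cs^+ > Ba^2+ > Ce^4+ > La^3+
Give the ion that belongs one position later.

Ce^4+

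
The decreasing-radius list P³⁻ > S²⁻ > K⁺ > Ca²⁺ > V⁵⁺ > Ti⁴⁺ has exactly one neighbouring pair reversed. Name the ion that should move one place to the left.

Ti⁴⁺

Check each adjacent pair. V⁵⁺ and Ti⁴⁺ are reversed: both have 18 electrons but Z(V)=23 > Z(Ti)=22, so V⁵⁺ should be the smaller of the two. No other neighbouring pair contradicts the periodic trends, so Ti⁴⁺ is the ion listed too late.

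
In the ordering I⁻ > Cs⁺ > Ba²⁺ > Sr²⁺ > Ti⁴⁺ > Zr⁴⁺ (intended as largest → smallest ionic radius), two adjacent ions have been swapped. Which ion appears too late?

The pair Ti⁴⁺, Zr⁴⁺ is the wrong way round — Ti⁴⁺ and Zr⁴⁺ are in one column with the same charge; the lighter period-4 ion has one fewer shell and is smaller. All other adjacent pairs agree with periodic trends, so Zr⁴⁺ is the misplaced ion.

Zr⁴⁺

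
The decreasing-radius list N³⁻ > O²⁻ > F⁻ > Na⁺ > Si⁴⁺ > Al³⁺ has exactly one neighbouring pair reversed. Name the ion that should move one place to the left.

Al³⁺

The pair Si⁴⁺, Al³⁺ is the wrong way round — both have 10 electrons but Z(Si)=14 > Z(Al)=13, so Si⁴⁺ should be the smaller of the two. All other adjacent pairs agree with periodic trends, so Al³⁺ is the misplaced ion.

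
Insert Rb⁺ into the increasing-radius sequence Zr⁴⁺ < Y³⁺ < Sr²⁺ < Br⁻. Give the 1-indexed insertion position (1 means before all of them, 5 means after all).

Isoelectronic series (36 e⁻ each). Size is set by nuclear charge: more protons means a smaller ion. Zr⁴⁺ (Z=40), Y³⁺ (Z=39), Sr²⁺ (Z=38), Rb⁺ (Z=37), Br⁻ (Z=35).
The complete sequence is Zr⁴⁺ < Y³⁺ < Sr²⁺ < Rb⁺ < Br⁻. Rb⁺ sits at position 4.

4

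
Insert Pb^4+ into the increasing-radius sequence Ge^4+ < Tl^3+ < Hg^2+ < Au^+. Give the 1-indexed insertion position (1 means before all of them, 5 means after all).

Tabulating Z and e⁻: Ge^4+ has 28 e⁻ (Z=32), Pb^4+ has 78 e⁻ (Z=82), Tl^3+ has 78 e⁻ (Z=81), Hg^2+ has 78 e⁻ (Z=80), Au^+ has 78 e⁻ (Z=79). Ge^4+ < Pb^4+ (same group, period 4 vs 6); Pb^4+ < Tl^3+ (both 78 e⁻, Z=82>81); Tl^3+ < Hg^2+ (isoelectronic, higher Z=81 is smaller); Hg^2+ < Au^+ (both 78 e⁻, Z=80>79).
Putting Pb^4+ in gives Ge^4+ < Pb^4+ < Tl^3+ < Hg^2+ < Au^+; it lands at slot 2.

2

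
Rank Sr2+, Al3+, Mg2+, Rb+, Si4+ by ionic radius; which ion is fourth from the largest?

Al3+

Work out protons and electrons: Si4+ (Z=14, 10 e⁻), Al3+ (Z=13, 10 e⁻), Mg2+ (Z=12, 10 e⁻), Sr2+ (Z=38, 36 e⁻), Rb+ (Z=37, 36 e⁻). Si4+ < Al3+ (isoelectronic, higher Z=14 is smaller); Al3+ < Mg2+ (both 10 e⁻, Z=13>12); Mg2+ < Sr2+ (same group, 2 shells fewer); Sr2+ < Rb+ (isoelectronic, higher Z=38 is smaller).
Full ascending order: Si4+ < Al3+ < Mg2+ < Sr2+ < Rb+. Counting from the largest, position 4 is Al3+.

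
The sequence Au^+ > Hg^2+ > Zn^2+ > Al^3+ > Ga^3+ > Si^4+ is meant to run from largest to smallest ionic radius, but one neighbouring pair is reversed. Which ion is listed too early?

Al^3+

Check each adjacent pair. Al^3+ and Ga^3+ are reversed: Al^3+ and Ga^3+ are in one column with the same charge; the lighter period-3 ion has one fewer shell and is smaller. No other neighbouring pair contradicts the periodic trends, so Al^3+ is the ion listed too early.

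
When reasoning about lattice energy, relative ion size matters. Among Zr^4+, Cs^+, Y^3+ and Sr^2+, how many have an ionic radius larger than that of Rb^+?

First list Z and electron count for each: Zr^4+ has 36 e⁻ (Z=40), Y^3+ has 36 e⁻ (Z=39), Sr^2+ has 36 e⁻ (Z=38), Rb^+ has 36 e⁻ (Z=37), Cs^+ has 54 e⁻ (Z=55). Zr^4+ < Y^3+ (both 36 e⁻, Z=40>39); Y^3+ < Sr^2+ (both 36 e⁻, Z=39>38); Sr^2+ < Rb^+ (isoelectronic, higher Z=38 is smaller); Rb^+ < Cs^+ (same group, 1 shell fewer).
Ordering all of them (including Rb^+) by radius gives Zr^4+ < Y^3+ < Sr^2+ < Rb^+ < Cs^+. So 1 is larger.

1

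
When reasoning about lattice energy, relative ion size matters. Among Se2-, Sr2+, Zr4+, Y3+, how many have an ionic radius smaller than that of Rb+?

3

Isoelectronic series (36 e⁻ each). Size is set by nuclear charge: more protons means a smaller ion. Zr4+ (Z=40), Y3+ (Z=39), Sr2+ (Z=38), Rb+ (Z=37), Se2- (Z=34).
Placing each against Rb+: smaller — Zr4+, Y3+, Sr2+; larger — Se2-. That's 3.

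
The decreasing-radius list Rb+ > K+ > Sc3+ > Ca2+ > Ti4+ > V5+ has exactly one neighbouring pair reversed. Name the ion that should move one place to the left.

Compare adjacent ions: Sc3+ and Ca2+ share 18 electrons; the higher nuclear charge on Sc (Z=21) contracts it more, so Sc3+ < Ca2+ — yet in this decreasing list Sc3+ sits before Ca2+. Nothing else is reversed, so Ca2+ should move one place to the left.

Ca2+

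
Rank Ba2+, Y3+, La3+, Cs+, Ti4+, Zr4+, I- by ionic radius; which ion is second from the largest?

Cs+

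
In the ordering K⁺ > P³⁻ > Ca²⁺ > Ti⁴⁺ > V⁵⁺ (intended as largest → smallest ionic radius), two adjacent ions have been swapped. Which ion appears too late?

P³⁻

Scanning neighbour by neighbour, only K⁺/P³⁻ violates a trend: both have 18 electrons but Z(K)=19 > Z(P)=15, so K⁺ should be the smaller of the two. That makes P³⁻ the one sitting a position late relative to where it belongs.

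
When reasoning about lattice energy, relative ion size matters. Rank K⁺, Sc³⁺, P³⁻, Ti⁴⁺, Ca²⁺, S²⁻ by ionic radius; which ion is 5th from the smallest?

S²⁻

Isoelectronic series (18 e⁻ each). Size is set by nuclear charge: more protons means a smaller ion. Ti⁴⁺ (Z=22), Sc³⁺ (Z=21), Ca²⁺ (Z=20), K⁺ (Z=19), S²⁻ (Z=16), P³⁻ (Z=15).
So the order is Ti⁴⁺ < Sc³⁺ < Ca²⁺ < K⁺ < S²⁻ < P³⁻; the 5th-smallest ion is S²⁻.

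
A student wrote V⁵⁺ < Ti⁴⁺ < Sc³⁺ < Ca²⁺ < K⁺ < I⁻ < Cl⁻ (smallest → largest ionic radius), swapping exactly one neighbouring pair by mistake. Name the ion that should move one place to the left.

Check each adjacent pair. I⁻ and Cl⁻ are reversed: Cl⁻ and I⁻ are in one column with the same charge; the lighter period-3 ion has 2 fewer shells and is smaller. No other neighbouring pair contradicts the periodic trends, so Cl⁻ is the ion listed too late.

Cl⁻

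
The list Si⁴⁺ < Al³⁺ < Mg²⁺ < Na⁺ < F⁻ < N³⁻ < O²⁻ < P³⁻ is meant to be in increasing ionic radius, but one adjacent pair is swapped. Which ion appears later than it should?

O²⁻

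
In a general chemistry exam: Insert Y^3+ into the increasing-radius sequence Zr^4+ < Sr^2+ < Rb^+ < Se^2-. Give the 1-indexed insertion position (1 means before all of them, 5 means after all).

2

Isoelectronic series (36 e⁻ each). Size is set by nuclear charge: more protons means a smaller ion. Zr^4+ (Z=40), Y^3+ (Z=39), Sr^2+ (Z=38), Rb^+ (Z=37), Se^2- (Z=34).
The complete sequence is Zr^4+ < Y^3+ < Sr^2+ < Rb^+ < Se^2-. Y^3+ sits at position 2.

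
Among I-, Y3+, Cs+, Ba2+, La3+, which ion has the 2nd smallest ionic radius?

La3+

Electron counts and nuclear charges: Y3+ (Z=39, 36 e⁻), La3+ (Z=57, 54 e⁻), Ba2+ (Z=56, 54 e⁻), Cs+ (Z=55, 54 e⁻), I- (Z=53, 54 e⁻). Y3+ < La3+ (same group, 1 shell fewer); La3+ < Ba2+ (isoelectronic, higher Z=57 is smaller); Ba2+ < Cs+ (both 54 e⁻, Z=56>55); Cs+ < I- (isoelectronic, higher Z=55 is smaller).
Ordering: Y3+ < La3+ < Ba2+ < Cs+ < I-. The 2nd smallest is La3+.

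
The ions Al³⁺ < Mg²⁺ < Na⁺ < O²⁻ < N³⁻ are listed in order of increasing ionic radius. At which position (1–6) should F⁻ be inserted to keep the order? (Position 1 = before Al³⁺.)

4

These species are isoelectronic with 10 electrons. The only difference is the number of protons: Al³⁺ (Z=13), Mg²⁺ (Z=12), Na⁺ (Z=11), F⁻ (Z=9), O²⁻ (Z=8), N³⁻ (Z=7). The strongest nuclear pull (Al³⁺) gives the smallest ion.
Merged order: Al³⁺ < Mg²⁺ < Na⁺ < F⁻ < O²⁻ < N³⁻ — F⁻ is number 4.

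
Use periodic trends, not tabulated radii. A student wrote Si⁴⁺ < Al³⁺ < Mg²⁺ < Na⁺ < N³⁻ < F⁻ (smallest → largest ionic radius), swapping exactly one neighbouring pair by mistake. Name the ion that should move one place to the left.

F⁻

Scanning neighbour by neighbour, only N³⁻/F⁻ violates a trend: they are isoelectronic (10 e⁻) and F has more protons than N (9 vs 7), making F⁻ smaller. That makes F⁻ the one sitting a position late relative to where it belongs.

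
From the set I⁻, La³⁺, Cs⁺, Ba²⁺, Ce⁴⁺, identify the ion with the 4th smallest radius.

Cs⁺

All of these have 54 electrons (isoelectronic). With the same electron cloud, the ion with the most protons pulls it in tightest. Nuclear charges: Ce⁴⁺ (Z=58), La³⁺ (Z=57), Ba²⁺ (Z=56), Cs⁺ (Z=55), I⁻ (Z=53). Highest Z is smallest.
Ordering: Ce⁴⁺ < La³⁺ < Ba²⁺ < Cs⁺ < I⁻. The 4th smallest is Cs⁺.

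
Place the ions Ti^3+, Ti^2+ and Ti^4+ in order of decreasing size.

These are all Ti ions. Removing more electrons (higher positive charge) pulls the remaining electrons in closer, so Ti^4+ is smallest and Ti^2+ is largest.

Ti^2+ > Ti^3+ > Ti^4+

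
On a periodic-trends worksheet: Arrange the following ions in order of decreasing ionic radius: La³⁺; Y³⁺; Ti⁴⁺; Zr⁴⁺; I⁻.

Work out protons and electrons: Ti⁴⁺ (Z=22, 18 e⁻), Zr⁴⁺ (Z=40, 36 e⁻), Y³⁺ (Z=39, 36 e⁻), La³⁺ (Z=57, 54 e⁻), I⁻ (Z=53, 54 e⁻). Ti⁴⁺ < Zr⁴⁺ (same group, 1 shell fewer); Zr⁴⁺ < Y³⁺ (both 36 e⁻, Z=40>39); Y³⁺ < La³⁺ (same group, 1 shell fewer); La³⁺ < I⁻ (both 54 e⁻, Z=57>53).

I⁻ > La³⁺ > Y³⁺ > Zr⁴⁺ > Ti⁴⁺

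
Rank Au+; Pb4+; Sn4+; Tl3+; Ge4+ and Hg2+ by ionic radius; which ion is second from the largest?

Work out protons and electrons: Ge4+ has 28 e⁻ (Z=32), Sn4+ has 46 e⁻ (Z=50), Pb4+ has 78 e⁻ (Z=82), Tl3+ has 78 e⁻ (Z=81), Hg2+ has 78 e⁻ (Z=80), Au+ has 78 e⁻ (Z=79). Ge4+ < Sn4+ (same group, period 4 vs 5); Sn4+ < Pb4+ (same group, 1 shell fewer); Pb4+ < Tl3+ (isoelectronic, higher Z=82 is smaller); Tl3+ < Hg2+ (both 78 e⁻, Z=81>80); Hg2+ < Au+ (isoelectronic, higher Z=80 is smaller).
Ordering: Ge4+ < Sn4+ < Pb4+ < Tl3+ < Hg2+ < Au+. The second largest is Hg2+.

Hg2+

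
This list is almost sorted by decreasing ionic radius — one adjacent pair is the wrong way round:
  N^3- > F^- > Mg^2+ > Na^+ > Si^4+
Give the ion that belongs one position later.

Mg^2+

Compare adjacent ions: Mg^2+ and Na^+ share 10 electrons; the higher nuclear charge on Mg (Z=12) contracts it more, so Mg^2+ < Na^+ — yet in this decreasing list Mg^2+ sits before Na^+. Nothing else is reversed, so Mg^2+ should move one place to the right.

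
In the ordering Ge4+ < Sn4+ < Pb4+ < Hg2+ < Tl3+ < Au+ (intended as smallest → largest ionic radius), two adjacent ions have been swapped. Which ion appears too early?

Check each adjacent pair. Hg2+ and Tl3+ are reversed: Tl3+ and Hg2+ share 78 electrons; the higher nuclear charge on Tl (Z=81) contracts it more, so Tl3+ < Hg2+. No other neighbouring pair contradicts the periodic trends, so Hg2+ is the ion listed too early.

Hg2+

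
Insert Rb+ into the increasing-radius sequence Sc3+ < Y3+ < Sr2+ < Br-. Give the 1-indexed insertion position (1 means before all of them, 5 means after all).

4

Tabulating Z and e⁻: Sc3+: 18 e⁻, Z=21, Y3+: 36 e⁻, Z=39, Sr2+: 36 e⁻, Z=38, Rb+: 36 e⁻, Z=37, Br-: 36 e⁻, Z=35. Sc3+ < Y3+ (same group, 1 shell fewer); Y3+ < Sr2+ (both 36 e⁻, Z=39>38); Sr2+ < Rb+ (both 36 e⁻, Z=38>37); Rb+ < Br- (both 36 e⁻, Z=37>35).
The complete sequence is Sc3+ < Y3+ < Sr2+ < Rb+ < Br-. Rb+ sits at position 4.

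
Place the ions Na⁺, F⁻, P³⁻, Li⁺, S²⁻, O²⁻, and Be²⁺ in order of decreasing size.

P³⁻ > S²⁻ > O²⁻ > F⁻ > Na⁺ > Li⁺ > Be²⁺

Work out protons and electrons: Be²⁺: 2 e⁻, Z=4, Li⁺: 2 e⁻, Z=3, Na⁺: 10 e⁻, Z=11, F⁻: 10 e⁻, Z=9, O²⁻: 10 e⁻, Z=8, S²⁻: 18 e⁻, Z=16, P³⁻: 18 e⁻, Z=15. Be²⁺ < Li⁺ (isoelectronic, higher Z=4 is smaller); Li⁺ < Na⁺ (same group, period 2 vs 3); Na⁺ < F⁻ (both 10 e⁻, Z=11>9); F⁻ < O²⁻ (both 10 e⁻, Z=9>8); O²⁻ < S²⁻ (same group, 1 shell fewer); S²⁻ < P³⁻ (isoelectronic, higher Z=16 is smaller).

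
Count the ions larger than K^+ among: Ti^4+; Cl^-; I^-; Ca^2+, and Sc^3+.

Ti^4+ has 18 e⁻ (Z=22), Sc^3+ has 18 e⁻ (Z=21), Ca^2+ has 18 e⁻ (Z=20), K^+ has 18 e⁻ (Z=19), Cl^- has 18 e⁻ (Z=17), I^- has 54 e⁻ (Z=53). Ti^4+ < Sc^3+ (isoelectronic, higher Z=22 is smaller); Sc^3+ < Ca^2+ (both 18 e⁻, Z=21>20); Ca^2+ < K^+ (isoelectronic, higher Z=20 is smaller); K^+ < Cl^- (isoelectronic, higher Z=19 is smaller); Cl^- < I^- (same group, 2 shells fewer).
Placing each against K^+: smaller — Ti^4+, Sc^3+, Ca^2+; larger — Cl^-, I^-. That's 2.

2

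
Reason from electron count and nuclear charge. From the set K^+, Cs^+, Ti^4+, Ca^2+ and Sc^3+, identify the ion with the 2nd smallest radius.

Work out protons and electrons: Ti^4+: 18 e⁻, Z=22, Sc^3+: 18 e⁻, Z=21, Ca^2+: 18 e⁻, Z=20, K^+: 18 e⁻, Z=19, Cs^+: 54 e⁻, Z=55. Ti^4+ < Sc^3+ (both 18 e⁻, Z=22>21); Sc^3+ < Ca^2+ (isoelectronic, higher Z=21 is smaller); Ca^2+ < K^+ (isoelectronic, higher Z=20 is smaller); K^+ < Cs^+ (same group, period 4 vs 6).
Full ascending order: Ti^4+ < Sc^3+ < Ca^2+ < K^+ < Cs^+. Counting from the smallest, position 2 is Sc^3+.

Sc^3+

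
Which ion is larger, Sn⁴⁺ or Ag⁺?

Ag⁺

These species are isoelectronic with 46 electrons. The only difference is the number of protons: Sn⁴⁺ (Z=50), Ag⁺ (Z=47). The strongest nuclear pull (Sn⁴⁺) gives the smallest ion.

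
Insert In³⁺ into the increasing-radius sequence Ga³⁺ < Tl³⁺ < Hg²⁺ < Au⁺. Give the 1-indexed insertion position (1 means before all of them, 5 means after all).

2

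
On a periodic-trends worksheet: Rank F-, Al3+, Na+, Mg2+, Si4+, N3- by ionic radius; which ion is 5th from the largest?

Al3+

Each ion has 10 electrons. The ranking follows nuclear charge in reverse — greater Z gives a smaller radius. Si4+ (Z=14), Al3+ (Z=13), Mg2+ (Z=12), Na+ (Z=11), F- (Z=9), N3- (Z=7).
So the order is Si4+ < Al3+ < Mg2+ < Na+ < F- < N3-; the 5th-largest ion is Al3+.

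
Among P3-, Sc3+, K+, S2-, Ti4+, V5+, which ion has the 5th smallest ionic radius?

Each ion has 18 electrons. The ranking follows nuclear charge in reverse — greater Z gives a smaller radius. V5+ (Z=23), Ti4+ (Z=22), Sc3+ (Z=21), K+ (Z=19), S2- (Z=16), P3- (Z=15).
Full ascending order: V5+ < Ti4+ < Sc3+ < K+ < S2- < P3-. Counting from the smallest, position 5 is S2-.

S2-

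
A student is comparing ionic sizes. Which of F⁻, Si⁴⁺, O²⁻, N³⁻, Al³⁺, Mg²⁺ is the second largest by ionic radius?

O²⁻

All of these have 10 electrons (isoelectronic). With the same electron cloud, the ion with the most protons pulls it in tightest. Nuclear charges: Si⁴⁺ (Z=14), Al³⁺ (Z=13), Mg²⁺ (Z=12), F⁻ (Z=9), O²⁻ (Z=8), N³⁻ (Z=7). Highest Z is smallest.
Full ascending order: Si⁴⁺ < Al³⁺ < Mg²⁺ < F⁻ < O²⁻ < N³⁻. Counting from the largest, position 2 is O²⁻.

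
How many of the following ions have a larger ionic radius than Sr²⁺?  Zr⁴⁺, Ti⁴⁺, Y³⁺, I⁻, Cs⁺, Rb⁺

3

Electron counts and nuclear charges: Ti⁴⁺ (Z=22, 18 e⁻), Zr⁴⁺ (Z=40, 36 e⁻), Y³⁺ (Z=39, 36 e⁻), Sr²⁺ (Z=38, 36 e⁻), Rb⁺ (Z=37, 36 e⁻), Cs⁺ (Z=55, 54 e⁻), I⁻ (Z=53, 54 e⁻). Ti⁴⁺ < Zr⁴⁺ (same group, 1 shell fewer); Zr⁴⁺ < Y³⁺ (isoelectronic, higher Z=40 is smaller); Y³⁺ < Sr²⁺ (both 36 e⁻, Z=39>38); Sr²⁺ < Rb⁺ (isoelectronic, higher Z=38 is smaller); Rb⁺ < Cs⁺ (same group, 1 shell fewer); Cs⁺ < I⁻ (both 54 e⁻, Z=55>53).
Placing each against Sr²⁺: smaller — Ti⁴⁺, Zr⁴⁺, Y³⁺; larger — Rb⁺, Cs⁺, I⁻. That's 3.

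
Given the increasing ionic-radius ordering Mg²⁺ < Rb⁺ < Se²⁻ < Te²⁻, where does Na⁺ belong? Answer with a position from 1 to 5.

2

Tabulating Z and e⁻: Mg²⁺ has 10 e⁻ (Z=12), Na⁺ has 10 e⁻ (Z=11), Rb⁺ has 36 e⁻ (Z=37), Se²⁻ has 36 e⁻ (Z=34), Te²⁻ has 54 e⁻ (Z=52). Mg²⁺ < Na⁺ (both 10 e⁻, Z=12>11); Na⁺ < Rb⁺ (same group, 2 shells fewer); Rb⁺ < Se²⁻ (both 36 e⁻, Z=37>34); Se²⁻ < Te²⁻ (same group, 1 shell fewer).
Putting Na⁺ in gives Mg²⁺ < Na⁺ < Rb⁺ < Se²⁻ < Te²⁻; it lands at slot 2.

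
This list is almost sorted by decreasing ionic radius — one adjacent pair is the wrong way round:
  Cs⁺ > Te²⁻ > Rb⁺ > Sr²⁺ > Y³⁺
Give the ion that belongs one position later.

Compare adjacent ions: Cs⁺ and Te²⁻ share 54 electrons; the higher nuclear charge on Cs (Z=55) contracts it more, so Cs⁺ < Te²⁻ — yet in this decreasing list Cs⁺ sits before Te²⁻. Nothing else is reversed, so Cs⁺ should move one place to the right.

Cs⁺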